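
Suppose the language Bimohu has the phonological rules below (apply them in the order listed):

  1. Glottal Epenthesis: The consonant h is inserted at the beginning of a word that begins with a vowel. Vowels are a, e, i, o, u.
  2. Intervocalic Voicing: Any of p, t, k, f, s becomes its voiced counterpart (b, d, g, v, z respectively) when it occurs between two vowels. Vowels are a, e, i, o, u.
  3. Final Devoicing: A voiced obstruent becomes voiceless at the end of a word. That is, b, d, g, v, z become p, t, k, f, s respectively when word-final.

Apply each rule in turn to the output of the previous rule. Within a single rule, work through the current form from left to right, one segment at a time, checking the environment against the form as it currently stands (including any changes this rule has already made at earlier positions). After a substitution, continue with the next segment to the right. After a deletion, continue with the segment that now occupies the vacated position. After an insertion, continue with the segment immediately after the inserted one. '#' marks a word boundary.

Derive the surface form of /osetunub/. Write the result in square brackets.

[hozedunup]

1 Glottal Epenthesis: [osetunub] → [hosetunub]
2 Intervocalic Voicing: [hosetunub] → [hozedunub]
3 Final Devoicing: [hozedunub] → [hozedunup]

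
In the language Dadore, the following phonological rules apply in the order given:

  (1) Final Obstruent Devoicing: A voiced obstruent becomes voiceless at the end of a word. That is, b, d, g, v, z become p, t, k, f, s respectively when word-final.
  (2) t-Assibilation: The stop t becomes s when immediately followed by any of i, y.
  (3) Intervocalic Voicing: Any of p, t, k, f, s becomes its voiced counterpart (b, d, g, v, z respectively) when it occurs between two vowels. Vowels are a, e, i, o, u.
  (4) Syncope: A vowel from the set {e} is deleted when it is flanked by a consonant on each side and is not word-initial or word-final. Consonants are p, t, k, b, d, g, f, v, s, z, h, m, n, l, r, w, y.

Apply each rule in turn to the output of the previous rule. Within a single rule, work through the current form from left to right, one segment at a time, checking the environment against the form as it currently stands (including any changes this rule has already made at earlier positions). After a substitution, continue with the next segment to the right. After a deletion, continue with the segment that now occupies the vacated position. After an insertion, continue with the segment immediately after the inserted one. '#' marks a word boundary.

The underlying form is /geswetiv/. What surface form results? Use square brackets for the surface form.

[gswzif]

(1) Final Obstruent Devoicing: [geswetiv] → [geswetif]
(2) t-Assibilation: [geswetif] → [geswesif]
(3) Intervocalic Voicing: [geswesif] → [geswezif]
(4) Syncope: [geswezif] → [gswzif]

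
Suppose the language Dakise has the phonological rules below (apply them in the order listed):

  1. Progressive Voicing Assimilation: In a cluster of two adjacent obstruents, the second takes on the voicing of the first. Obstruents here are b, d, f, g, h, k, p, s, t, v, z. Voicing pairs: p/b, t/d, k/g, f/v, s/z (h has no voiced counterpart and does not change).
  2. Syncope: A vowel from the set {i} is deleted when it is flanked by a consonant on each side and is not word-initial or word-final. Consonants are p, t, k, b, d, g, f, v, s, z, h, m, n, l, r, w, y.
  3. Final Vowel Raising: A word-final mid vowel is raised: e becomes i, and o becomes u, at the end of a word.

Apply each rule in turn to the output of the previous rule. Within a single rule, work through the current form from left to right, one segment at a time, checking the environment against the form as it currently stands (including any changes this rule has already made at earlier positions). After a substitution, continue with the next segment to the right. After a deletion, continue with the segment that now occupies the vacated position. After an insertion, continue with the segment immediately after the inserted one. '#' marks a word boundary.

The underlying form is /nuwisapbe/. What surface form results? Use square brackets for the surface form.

[nuwsappi]

1 Progressive Voicing Assimilation: [nuwisapbe] → [nuwisappe]
2 Syncope: [nuwisappe] → [nuwsappe]
3 Final Vowel Raising: [nuwsappe] → [nuwsappi]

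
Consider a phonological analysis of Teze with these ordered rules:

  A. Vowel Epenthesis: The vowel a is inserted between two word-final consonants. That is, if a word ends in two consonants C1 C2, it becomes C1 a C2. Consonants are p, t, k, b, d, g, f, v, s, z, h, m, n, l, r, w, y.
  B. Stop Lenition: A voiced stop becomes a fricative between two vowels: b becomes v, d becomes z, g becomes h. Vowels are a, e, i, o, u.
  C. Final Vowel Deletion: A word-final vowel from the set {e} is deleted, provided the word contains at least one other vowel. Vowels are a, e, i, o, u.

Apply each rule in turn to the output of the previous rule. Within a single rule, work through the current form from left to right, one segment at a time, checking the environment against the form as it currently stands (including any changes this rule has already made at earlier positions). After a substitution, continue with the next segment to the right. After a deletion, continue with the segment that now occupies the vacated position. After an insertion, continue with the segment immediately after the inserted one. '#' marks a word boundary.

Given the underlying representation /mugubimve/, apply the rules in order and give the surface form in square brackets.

[muhuvimv]

A Vowel Epenthesis: no change — [mugubimve]
B Stop Lenition: [mugubimve] → [muhuvimve]
C Final Vowel Deletion: [muhuvimve] → [muhuvimv]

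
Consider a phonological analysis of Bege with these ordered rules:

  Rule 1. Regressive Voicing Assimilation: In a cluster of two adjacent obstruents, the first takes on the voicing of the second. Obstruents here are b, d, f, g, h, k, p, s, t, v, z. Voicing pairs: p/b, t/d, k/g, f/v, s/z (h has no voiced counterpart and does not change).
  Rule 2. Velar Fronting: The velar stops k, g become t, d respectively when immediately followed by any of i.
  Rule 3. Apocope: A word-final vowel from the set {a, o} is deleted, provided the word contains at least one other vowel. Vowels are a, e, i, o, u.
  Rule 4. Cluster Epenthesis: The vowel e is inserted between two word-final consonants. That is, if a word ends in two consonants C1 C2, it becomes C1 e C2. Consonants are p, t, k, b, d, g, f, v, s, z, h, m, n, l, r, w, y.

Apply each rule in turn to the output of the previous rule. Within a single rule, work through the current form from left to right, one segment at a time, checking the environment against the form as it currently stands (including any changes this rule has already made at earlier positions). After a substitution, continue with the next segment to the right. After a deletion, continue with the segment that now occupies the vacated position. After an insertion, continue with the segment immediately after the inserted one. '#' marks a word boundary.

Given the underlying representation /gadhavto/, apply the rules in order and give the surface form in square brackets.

Rule 1 Regressive Voicing Assimilation: [gadhavto] → [gathafto]
Rule 2 Velar Fronting: no change — [gathafto]
Rule 3 Apocope: [gathafto] → [gathaft]
Rule 4 Cluster Epenthesis: [gathaft] → [gathafet]

[gathafet]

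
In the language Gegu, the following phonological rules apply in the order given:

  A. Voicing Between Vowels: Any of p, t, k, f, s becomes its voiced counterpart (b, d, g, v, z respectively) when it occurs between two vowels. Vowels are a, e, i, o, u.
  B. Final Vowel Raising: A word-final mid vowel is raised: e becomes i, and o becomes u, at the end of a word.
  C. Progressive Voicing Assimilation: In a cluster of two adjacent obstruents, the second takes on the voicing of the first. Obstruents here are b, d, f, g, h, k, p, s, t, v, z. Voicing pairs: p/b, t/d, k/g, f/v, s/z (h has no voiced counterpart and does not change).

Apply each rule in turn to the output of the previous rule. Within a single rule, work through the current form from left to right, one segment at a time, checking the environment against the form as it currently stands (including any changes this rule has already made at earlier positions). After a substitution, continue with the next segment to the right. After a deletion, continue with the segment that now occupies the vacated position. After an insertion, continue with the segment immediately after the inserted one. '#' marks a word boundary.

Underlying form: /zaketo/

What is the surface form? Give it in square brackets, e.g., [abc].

[zagedu]

A Voicing Between Vowels: [zaketo] → [zagedo]
B Final Vowel Raising: [zagedo] → [zagedu]
C Progressive Voicing Assimilation: no change — [zagedu]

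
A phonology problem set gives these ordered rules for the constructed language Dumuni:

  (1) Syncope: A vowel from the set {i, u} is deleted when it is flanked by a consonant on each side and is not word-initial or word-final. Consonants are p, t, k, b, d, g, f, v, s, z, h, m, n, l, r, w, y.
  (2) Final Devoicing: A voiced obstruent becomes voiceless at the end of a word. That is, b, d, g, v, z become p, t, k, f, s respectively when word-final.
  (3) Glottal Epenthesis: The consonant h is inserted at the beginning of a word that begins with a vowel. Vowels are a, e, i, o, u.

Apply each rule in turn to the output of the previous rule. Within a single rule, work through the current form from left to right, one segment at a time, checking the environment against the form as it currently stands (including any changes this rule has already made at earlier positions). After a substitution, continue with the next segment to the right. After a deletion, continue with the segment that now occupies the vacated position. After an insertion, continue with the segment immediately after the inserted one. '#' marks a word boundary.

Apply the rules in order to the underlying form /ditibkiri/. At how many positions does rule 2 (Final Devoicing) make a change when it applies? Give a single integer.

(1) Syncope: [ditibkiri] → [dtbkri]
(2) Final Devoicing: no change — [dtbkri]
(3) Glottal Epenthesis: no change — [dtbkri]
Rule 2 changed 0 position(s).

0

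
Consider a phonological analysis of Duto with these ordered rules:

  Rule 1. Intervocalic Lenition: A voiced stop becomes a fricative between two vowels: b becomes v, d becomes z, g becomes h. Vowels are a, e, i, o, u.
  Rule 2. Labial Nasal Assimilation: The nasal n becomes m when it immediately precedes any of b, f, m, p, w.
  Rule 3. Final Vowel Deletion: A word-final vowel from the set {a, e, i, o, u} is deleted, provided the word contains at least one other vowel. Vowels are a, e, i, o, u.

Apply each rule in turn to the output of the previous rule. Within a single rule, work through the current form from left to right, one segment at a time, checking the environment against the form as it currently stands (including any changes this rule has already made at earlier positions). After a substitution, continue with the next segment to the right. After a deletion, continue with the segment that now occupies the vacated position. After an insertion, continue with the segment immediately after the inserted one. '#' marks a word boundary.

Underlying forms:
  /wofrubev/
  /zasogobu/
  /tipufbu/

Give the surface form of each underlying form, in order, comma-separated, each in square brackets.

[wofruvev], [zasohov], [tipufb]

/wofrubev/:
  Rule 1 Intervocalic Lenition: [wofrubev] → [wofruvev]
  Rule 2 Labial Nasal Assimilation: no change — [wofruvev]
  Rule 3 Final Vowel Deletion: no change — [wofruvev]
/zasogobu/:
  Rule 1 Intervocalic Lenition: [zasogobu] → [zasohovu]
  Rule 2 Labial Nasal Assimilation: no change — [zasohovu]
  Rule 3 Final Vowel Deletion: [zasohovu] → [zasohov]
/tipufbu/:
  Rule 1 Intervocalic Lenition: no change — [tipufbu]
  Rule 2 Labial Nasal Assimilation: no change — [tipufbu]
  Rule 3 Final Vowel Deletion: [tipufbu] → [tipufb]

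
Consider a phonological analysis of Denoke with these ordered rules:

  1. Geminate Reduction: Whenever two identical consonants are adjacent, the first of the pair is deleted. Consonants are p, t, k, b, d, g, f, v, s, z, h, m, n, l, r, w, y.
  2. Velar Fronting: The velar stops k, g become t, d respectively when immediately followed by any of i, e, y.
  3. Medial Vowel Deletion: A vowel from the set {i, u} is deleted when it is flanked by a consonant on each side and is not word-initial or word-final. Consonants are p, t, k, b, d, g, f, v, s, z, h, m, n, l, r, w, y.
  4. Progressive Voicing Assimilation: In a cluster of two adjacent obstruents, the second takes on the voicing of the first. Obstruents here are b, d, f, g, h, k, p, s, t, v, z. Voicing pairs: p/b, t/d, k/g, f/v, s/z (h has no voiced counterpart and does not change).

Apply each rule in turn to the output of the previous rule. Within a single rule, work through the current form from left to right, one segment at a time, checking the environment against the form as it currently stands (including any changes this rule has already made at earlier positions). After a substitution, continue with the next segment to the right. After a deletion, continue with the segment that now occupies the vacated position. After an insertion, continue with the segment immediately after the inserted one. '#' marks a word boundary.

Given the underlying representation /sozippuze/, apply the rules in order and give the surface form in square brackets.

[sozbze]

1 Geminate Reduction: [sozippuze] → [sozipuze]
2 Velar Fronting: no change — [sozipuze]
3 Medial Vowel Deletion: [sozipuze] → [sozpze]
4 Progressive Voicing Assimilation: [sozpze] → [sozbze]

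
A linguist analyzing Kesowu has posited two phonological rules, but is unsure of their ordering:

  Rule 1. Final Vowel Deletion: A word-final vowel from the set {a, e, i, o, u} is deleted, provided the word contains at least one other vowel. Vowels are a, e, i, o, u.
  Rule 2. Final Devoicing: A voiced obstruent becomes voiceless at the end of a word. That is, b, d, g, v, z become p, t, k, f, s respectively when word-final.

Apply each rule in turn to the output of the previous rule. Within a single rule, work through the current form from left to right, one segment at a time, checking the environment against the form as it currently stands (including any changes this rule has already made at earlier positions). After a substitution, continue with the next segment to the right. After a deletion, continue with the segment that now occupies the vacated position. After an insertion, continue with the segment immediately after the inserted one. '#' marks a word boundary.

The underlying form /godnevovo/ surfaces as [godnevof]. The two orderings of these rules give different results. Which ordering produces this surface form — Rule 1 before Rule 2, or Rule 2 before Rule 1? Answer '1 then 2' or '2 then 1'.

Order 1 then 2:
  1 Final Vowel Deletion: [godnevovo] → [godnevov]
  2 Final Devoicing: [godnevov] → [godnevof]
  result: [godnevof]
Order 2 then 1:
  2 Final Devoicing: no change — [godnevovo]
  1 Final Vowel Deletion: [godnevovo] → [godnevov]
  result: [godnevov]

1 then 2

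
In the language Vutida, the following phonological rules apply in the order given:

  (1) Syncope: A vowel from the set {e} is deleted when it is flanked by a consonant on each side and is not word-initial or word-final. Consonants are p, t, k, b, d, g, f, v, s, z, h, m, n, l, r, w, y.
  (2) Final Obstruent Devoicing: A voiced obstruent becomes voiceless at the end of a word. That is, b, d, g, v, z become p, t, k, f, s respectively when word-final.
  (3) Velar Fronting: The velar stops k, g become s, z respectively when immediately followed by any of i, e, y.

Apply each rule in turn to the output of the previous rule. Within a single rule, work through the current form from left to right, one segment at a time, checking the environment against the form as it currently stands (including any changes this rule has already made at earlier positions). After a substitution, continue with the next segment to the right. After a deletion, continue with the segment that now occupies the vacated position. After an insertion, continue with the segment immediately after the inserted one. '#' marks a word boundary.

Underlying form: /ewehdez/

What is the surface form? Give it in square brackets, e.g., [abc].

(1) Syncope: [ewehdez] → [ewhdz]
(2) Final Obstruent Devoicing: [ewhdz] → [ewhds]
(3) Velar Fronting: no change — [ewhds]

[ewhds]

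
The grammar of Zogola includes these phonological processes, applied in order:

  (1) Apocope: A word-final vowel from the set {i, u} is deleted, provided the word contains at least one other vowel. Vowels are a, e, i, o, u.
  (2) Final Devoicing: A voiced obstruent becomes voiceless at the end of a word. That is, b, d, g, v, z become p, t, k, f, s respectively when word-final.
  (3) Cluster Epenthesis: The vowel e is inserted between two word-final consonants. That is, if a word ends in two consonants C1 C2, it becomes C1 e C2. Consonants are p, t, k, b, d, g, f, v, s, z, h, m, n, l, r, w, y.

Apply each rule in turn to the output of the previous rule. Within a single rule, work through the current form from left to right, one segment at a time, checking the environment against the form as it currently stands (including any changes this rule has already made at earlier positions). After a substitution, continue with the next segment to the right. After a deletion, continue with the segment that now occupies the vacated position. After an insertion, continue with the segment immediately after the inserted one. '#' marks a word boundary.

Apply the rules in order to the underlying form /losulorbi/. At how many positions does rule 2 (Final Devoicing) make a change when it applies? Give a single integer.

1

(1) Apocope: [losulorbi] → [losulorb]
(2) Final Devoicing: [losulorb] → [losulorp]
(3) Cluster Epenthesis: [losulorp] → [losulorep]
Rule 2 changed 1 position(s).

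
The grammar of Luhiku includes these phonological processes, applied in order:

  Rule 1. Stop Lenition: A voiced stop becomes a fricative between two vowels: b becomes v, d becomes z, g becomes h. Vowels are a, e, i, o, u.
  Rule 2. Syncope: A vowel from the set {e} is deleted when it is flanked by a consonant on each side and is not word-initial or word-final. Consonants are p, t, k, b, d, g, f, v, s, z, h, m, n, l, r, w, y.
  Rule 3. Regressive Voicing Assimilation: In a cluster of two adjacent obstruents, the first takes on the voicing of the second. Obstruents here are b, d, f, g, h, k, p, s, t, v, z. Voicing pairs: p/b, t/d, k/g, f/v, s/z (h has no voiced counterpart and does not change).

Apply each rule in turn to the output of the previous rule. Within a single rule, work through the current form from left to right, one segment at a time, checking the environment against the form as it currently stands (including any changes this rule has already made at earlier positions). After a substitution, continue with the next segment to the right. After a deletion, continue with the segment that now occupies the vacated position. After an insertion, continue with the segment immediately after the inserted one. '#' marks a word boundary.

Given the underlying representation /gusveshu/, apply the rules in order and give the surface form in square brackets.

Rule 1 Stop Lenition: no change — [gusveshu]
Rule 2 Syncope: [gusveshu] → [gusvshu]
Rule 3 Regressive Voicing Assimilation: [gusvshu] → [guzfshu]

[guzfshu]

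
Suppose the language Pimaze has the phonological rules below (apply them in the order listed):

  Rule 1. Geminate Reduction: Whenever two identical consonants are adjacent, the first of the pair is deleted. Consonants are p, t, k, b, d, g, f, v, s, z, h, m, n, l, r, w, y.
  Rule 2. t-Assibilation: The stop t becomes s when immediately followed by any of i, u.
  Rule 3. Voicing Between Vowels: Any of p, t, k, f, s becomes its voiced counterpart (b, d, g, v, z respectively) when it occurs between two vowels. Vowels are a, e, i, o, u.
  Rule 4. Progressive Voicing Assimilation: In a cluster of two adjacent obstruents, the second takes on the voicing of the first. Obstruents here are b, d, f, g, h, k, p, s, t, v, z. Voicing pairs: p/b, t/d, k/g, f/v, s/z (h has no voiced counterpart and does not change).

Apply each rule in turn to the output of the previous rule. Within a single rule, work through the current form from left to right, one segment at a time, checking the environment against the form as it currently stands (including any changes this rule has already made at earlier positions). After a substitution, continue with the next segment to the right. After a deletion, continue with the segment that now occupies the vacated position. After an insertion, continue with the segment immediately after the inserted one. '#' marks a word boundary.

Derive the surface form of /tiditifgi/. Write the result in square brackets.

[sidizifki]

Rule 1 Geminate Reduction: no change — [tiditifgi]
Rule 2 t-Assibilation: [tiditifgi] → [sidisifgi]
Rule 3 Voicing Between Vowels: [sidisifgi] → [sidizifgi]
Rule 4 Progressive Voicing Assimilation: [sidizifgi] → [sidizifki]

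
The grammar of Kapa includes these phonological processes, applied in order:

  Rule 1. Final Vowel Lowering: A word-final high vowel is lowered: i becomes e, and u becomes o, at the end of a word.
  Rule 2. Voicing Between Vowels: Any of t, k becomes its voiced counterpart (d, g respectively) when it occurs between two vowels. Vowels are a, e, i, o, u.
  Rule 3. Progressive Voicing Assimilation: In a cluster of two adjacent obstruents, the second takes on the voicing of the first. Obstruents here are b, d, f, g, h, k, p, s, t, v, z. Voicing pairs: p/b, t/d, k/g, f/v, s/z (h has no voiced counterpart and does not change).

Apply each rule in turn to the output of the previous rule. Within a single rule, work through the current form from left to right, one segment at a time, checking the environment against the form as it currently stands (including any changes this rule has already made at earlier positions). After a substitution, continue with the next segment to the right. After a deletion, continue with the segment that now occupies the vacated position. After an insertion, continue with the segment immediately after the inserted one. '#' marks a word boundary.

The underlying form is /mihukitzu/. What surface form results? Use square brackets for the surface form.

[mihugitso]

Rule 1 Final Vowel Lowering: [mihukitzu] → [mihukitzo]
Rule 2 Voicing Between Vowels: [mihukitzo] → [mihugitzo]
Rule 3 Progressive Voicing Assimilation: [mihugitzo] → [mihugitso]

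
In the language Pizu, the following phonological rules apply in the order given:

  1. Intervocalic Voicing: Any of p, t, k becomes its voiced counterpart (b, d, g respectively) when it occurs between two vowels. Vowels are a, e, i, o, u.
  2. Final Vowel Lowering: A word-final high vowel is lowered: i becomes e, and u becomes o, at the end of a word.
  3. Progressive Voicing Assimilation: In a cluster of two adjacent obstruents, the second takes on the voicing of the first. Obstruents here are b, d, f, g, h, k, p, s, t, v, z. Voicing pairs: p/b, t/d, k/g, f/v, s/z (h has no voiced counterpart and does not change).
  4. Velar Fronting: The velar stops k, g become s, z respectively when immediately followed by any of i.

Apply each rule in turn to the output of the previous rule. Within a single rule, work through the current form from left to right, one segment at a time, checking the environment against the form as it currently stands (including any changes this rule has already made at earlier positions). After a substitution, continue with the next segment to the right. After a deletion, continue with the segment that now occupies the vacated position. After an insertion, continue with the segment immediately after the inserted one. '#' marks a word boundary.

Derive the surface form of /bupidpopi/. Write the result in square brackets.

[bubidbobe]

1 Intervocalic Voicing: [bupidpopi] → [bubidpobi]
2 Final Vowel Lowering: [bubidpobi] → [bubidpobe]
3 Progressive Voicing Assimilation: [bubidpobe] → [bubidbobe]
4 Velar Fronting: no change — [bubidbobe]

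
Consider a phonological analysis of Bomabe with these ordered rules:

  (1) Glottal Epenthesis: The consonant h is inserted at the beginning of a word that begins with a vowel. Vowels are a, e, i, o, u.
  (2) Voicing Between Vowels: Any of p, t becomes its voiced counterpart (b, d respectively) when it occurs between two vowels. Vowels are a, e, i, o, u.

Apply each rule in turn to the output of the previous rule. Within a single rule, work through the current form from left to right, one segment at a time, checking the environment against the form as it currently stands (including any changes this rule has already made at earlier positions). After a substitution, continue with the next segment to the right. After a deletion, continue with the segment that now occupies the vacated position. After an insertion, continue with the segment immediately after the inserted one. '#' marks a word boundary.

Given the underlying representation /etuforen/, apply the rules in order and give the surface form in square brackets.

[heduforen]

(1) Glottal Epenthesis: [etuforen] → [hetuforen]
(2) Voicing Between Vowels: [hetuforen] → [heduforen]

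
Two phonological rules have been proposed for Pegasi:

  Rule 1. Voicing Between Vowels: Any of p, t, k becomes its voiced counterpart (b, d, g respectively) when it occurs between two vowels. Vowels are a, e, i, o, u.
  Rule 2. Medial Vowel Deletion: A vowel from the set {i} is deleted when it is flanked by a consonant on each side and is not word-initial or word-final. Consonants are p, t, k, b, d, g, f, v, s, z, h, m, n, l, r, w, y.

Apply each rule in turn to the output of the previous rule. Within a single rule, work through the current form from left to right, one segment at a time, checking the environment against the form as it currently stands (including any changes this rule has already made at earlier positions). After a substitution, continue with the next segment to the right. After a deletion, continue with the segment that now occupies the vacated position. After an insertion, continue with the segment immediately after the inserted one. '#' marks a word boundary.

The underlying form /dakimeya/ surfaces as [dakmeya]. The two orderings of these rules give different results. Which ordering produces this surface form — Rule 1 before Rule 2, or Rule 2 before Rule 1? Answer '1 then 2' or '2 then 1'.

2 then 1

Order 1 then 2:
  1 Voicing Between Vowels: [dakimeya] → [dagimeya]
  2 Medial Vowel Deletion: [dagimeya] → [dagmeya]
  result: [dagmeya]
Order 2 then 1:
  2 Medial Vowel Deletion: [dakimeya] → [dakmeya]
  1 Voicing Between Vowels: no change — [dakmeya]
  result: [dakmeya]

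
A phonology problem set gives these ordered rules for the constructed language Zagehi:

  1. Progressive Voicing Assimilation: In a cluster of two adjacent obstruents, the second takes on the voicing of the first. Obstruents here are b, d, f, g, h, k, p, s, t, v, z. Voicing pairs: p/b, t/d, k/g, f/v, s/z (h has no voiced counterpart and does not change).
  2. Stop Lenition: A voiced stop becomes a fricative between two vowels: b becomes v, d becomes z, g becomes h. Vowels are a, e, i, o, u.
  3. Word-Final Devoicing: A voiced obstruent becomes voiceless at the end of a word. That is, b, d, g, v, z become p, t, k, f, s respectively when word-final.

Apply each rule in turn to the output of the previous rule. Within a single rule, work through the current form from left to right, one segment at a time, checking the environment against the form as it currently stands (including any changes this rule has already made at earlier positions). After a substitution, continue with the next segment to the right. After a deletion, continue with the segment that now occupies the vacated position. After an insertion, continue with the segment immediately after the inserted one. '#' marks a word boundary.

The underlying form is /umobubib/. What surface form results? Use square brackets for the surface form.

1 Progressive Voicing Assimilation: no change — [umobubib]
2 Stop Lenition: [umobubib] → [umovuvib]
3 Word-Final Devoicing: [umovuvib] → [umovuvip]

[umovuvip]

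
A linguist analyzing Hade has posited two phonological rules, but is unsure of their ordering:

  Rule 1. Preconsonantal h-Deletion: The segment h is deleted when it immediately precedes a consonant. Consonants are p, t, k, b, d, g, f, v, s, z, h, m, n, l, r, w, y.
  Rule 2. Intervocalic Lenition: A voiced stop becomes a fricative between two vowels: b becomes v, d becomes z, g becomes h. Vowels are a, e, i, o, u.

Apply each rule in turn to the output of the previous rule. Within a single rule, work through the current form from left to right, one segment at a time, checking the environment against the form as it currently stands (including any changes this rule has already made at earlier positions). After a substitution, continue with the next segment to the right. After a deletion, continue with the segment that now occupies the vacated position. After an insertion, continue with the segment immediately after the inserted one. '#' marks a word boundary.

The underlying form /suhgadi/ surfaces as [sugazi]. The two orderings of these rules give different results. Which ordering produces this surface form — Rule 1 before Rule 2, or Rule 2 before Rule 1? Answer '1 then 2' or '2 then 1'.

2 then 1

Order 1 then 2:
  1 Preconsonantal h-Deletion: [suhgadi] → [sugadi]
  2 Intervocalic Lenition: [sugadi] → [suhazi]
  result: [suhazi]
Order 2 then 1:
  2 Intervocalic Lenition: [suhgadi] → [suhgazi]
  1 Preconsonantal h-Deletion: [suhgazi] → [sugazi]
  result: [sugazi]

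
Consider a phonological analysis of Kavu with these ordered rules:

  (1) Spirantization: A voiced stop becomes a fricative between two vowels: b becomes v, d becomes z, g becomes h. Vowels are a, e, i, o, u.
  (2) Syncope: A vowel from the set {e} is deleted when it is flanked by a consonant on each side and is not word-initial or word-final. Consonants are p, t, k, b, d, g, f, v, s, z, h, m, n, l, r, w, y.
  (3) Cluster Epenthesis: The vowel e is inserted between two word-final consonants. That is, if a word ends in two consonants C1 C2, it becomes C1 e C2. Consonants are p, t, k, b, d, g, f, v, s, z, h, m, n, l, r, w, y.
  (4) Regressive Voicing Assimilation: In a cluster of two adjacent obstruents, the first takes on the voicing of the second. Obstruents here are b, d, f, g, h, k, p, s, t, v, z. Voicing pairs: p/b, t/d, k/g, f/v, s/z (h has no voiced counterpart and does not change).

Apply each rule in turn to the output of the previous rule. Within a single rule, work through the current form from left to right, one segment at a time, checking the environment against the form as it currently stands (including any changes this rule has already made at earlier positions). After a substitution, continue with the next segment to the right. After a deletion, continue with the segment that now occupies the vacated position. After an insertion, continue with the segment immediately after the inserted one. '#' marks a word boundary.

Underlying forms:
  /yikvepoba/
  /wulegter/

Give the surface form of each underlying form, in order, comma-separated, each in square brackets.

[yigfpova], [wulkter]

/yikvepoba/:
  (1) Spirantization: [yikvepoba] → [yikvepova]
  (2) Syncope: [yikvepova] → [yikvpova]
  (3) Cluster Epenthesis: no change — [yikvpova]
  (4) Regressive Voicing Assimilation: [yikvpova] → [yigfpova]
/wulegter/:
  (1) Spirantization: no change — [wulegter]
  (2) Syncope: [wulegter] → [wulgtr]
  (3) Cluster Epenthesis: [wulgtr] → [wulgter]
  (4) Regressive Voicing Assimilation: [wulgter] → [wulkter]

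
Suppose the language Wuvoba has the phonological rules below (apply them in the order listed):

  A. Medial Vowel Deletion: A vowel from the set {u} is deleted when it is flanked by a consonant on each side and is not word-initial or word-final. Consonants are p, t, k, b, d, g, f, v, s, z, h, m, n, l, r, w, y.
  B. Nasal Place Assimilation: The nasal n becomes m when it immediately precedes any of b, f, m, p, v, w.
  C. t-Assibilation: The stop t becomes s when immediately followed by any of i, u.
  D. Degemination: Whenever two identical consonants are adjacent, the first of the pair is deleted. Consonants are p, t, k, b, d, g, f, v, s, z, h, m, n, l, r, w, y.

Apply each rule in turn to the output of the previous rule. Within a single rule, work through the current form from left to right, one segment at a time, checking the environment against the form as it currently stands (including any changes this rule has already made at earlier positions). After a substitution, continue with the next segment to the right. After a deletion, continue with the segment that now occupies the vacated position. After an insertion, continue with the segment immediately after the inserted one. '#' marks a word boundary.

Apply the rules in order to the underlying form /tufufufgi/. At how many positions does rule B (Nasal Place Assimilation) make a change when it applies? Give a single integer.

A Medial Vowel Deletion: [tufufufgi] → [tfffgi]
B Nasal Place Assimilation: no change — [tfffgi]
C t-Assibilation: no change — [tfffgi]
D Degemination: [tfffgi] → [tfgi]
Rule B changed 0 position(s).

0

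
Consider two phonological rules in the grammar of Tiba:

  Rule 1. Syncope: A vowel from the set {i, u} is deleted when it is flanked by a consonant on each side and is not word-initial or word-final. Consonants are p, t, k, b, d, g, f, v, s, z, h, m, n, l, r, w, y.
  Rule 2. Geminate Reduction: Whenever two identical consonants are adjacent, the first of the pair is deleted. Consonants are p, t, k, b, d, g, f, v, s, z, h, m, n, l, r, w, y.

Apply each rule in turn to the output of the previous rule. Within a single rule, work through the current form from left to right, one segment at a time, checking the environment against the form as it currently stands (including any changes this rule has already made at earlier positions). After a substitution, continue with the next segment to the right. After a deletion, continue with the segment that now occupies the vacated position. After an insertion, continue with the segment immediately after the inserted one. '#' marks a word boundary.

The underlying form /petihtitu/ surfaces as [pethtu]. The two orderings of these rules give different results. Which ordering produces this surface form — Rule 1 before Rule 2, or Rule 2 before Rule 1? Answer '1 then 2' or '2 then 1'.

Order 1 then 2:
  1 Syncope: [petihtitu] → [pethttu]
  2 Geminate Reduction: [pethttu] → [pethtu]
  result: [pethtu]
Order 2 then 1:
  2 Geminate Reduction: no change — [petihtitu]
  1 Syncope: [petihtitu] → [pethttu]
  result: [pethttu]

1 then 2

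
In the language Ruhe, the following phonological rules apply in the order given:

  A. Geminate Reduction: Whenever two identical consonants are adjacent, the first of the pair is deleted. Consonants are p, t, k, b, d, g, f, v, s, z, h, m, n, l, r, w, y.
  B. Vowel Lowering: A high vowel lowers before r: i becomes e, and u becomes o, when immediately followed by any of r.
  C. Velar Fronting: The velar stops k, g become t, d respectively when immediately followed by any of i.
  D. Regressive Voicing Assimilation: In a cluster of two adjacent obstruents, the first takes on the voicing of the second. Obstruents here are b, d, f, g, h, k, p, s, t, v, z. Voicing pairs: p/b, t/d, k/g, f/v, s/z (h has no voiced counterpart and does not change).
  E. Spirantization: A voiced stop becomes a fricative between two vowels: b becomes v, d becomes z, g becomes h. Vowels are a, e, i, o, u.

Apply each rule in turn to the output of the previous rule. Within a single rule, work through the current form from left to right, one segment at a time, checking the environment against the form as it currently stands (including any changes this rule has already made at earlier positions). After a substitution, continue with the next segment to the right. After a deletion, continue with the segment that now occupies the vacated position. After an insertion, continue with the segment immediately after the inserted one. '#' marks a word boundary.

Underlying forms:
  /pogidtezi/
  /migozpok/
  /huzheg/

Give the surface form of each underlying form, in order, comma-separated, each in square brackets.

[pozittezi], [mihospok], [husheg]

/pogidtezi/:
  A Geminate Reduction: no change — [pogidtezi]
  B Vowel Lowering: no change — [pogidtezi]
  C Velar Fronting: [pogidtezi] → [podidtezi]
  D Regressive Voicing Assimilation: [podidtezi] → [podittezi]
  E Spirantization: [podittezi] → [pozittezi]
/migozpok/:
  A Geminate Reduction: no change — [migozpok]
  B Vowel Lowering: no change — [migozpok]
  C Velar Fronting: no change — [migozpok]
  D Regressive Voicing Assimilation: [migozpok] → [migospok]
  E Spirantization: [migospok] → [mihospok]
/huzheg/:
  A Geminate Reduction: no change — [huzheg]
  B Vowel Lowering: no change — [huzheg]
  C Velar Fronting: no change — [huzheg]
  D Regressive Voicing Assimilation: [huzheg] → [husheg]
  E Spirantization: no change — [husheg]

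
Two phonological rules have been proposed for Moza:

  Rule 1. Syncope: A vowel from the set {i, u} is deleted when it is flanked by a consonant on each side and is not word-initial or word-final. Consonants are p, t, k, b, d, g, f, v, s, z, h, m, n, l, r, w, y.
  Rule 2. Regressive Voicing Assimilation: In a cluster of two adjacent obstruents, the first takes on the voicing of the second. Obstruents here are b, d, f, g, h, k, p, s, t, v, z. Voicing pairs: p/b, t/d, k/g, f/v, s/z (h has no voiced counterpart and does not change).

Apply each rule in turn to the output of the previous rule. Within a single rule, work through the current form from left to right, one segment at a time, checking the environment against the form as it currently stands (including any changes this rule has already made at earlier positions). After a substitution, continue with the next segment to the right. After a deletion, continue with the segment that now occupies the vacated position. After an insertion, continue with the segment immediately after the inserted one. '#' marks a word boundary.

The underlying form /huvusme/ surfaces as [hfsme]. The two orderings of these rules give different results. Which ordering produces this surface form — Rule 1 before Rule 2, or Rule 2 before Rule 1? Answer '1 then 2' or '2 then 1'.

Order 1 then 2:
  1 Syncope: [huvusme] → [hvsme]
  2 Regressive Voicing Assimilation: [hvsme] → [hfsme]
  result: [hfsme]
Order 2 then 1:
  2 Regressive Voicing Assimilation: no change — [huvusme]
  1 Syncope: [huvusme] → [hvsme]
  result: [hvsme]

1 then 2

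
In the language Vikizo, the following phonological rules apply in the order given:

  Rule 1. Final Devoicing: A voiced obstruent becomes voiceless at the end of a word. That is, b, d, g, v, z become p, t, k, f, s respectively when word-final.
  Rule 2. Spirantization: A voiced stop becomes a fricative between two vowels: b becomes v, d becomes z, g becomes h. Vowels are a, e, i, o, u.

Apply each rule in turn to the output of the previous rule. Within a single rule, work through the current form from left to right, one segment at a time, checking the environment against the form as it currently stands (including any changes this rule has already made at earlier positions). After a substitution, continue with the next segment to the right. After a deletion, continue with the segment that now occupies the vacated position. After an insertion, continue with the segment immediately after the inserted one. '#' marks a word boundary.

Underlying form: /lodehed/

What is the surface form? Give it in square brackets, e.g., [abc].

[lozehet]

Rule 1 Final Devoicing: [lodehed] → [lodehet]
Rule 2 Spirantization: [lodehet] → [lozehet]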